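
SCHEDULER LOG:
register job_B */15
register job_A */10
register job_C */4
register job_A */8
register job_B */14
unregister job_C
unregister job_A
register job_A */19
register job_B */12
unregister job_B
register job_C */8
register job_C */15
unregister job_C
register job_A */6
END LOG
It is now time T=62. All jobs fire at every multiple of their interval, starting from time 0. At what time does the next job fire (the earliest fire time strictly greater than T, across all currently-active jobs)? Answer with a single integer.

Op 1: register job_B */15 -> active={job_B:*/15}
Op 2: register job_A */10 -> active={job_A:*/10, job_B:*/15}
Op 3: register job_C */4 -> active={job_A:*/10, job_B:*/15, job_C:*/4}
Op 4: register job_A */8 -> active={job_A:*/8, job_B:*/15, job_C:*/4}
Op 5: register job_B */14 -> active={job_A:*/8, job_B:*/14, job_C:*/4}
Op 6: unregister job_C -> active={job_A:*/8, job_B:*/14}
Op 7: unregister job_A -> active={job_B:*/14}
Op 8: register job_A */19 -> active={job_A:*/19, job_B:*/14}
Op 9: register job_B */12 -> active={job_A:*/19, job_B:*/12}
Op 10: unregister job_B -> active={job_A:*/19}
Op 11: register job_C */8 -> active={job_A:*/19, job_C:*/8}
Op 12: register job_C */15 -> active={job_A:*/19, job_C:*/15}
Op 13: unregister job_C -> active={job_A:*/19}
Op 14: register job_A */6 -> active={job_A:*/6}
  job_A: interval 6, next fire after T=62 is 66
Earliest fire time = 66 (job job_A)

Answer: 66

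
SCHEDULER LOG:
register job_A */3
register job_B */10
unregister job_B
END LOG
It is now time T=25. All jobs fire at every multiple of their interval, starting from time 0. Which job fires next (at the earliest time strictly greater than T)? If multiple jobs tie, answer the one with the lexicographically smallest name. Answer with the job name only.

Answer: job_A

Derivation:
Op 1: register job_A */3 -> active={job_A:*/3}
Op 2: register job_B */10 -> active={job_A:*/3, job_B:*/10}
Op 3: unregister job_B -> active={job_A:*/3}
  job_A: interval 3, next fire after T=25 is 27
Earliest = 27, winner (lex tiebreak) = job_A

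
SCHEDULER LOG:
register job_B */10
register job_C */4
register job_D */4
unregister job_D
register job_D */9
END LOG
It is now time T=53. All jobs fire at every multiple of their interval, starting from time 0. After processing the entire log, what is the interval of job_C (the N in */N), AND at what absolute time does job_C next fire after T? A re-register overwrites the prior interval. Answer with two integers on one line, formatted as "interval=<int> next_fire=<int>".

Op 1: register job_B */10 -> active={job_B:*/10}
Op 2: register job_C */4 -> active={job_B:*/10, job_C:*/4}
Op 3: register job_D */4 -> active={job_B:*/10, job_C:*/4, job_D:*/4}
Op 4: unregister job_D -> active={job_B:*/10, job_C:*/4}
Op 5: register job_D */9 -> active={job_B:*/10, job_C:*/4, job_D:*/9}
Final interval of job_C = 4
Next fire of job_C after T=53: (53//4+1)*4 = 56

Answer: interval=4 next_fire=56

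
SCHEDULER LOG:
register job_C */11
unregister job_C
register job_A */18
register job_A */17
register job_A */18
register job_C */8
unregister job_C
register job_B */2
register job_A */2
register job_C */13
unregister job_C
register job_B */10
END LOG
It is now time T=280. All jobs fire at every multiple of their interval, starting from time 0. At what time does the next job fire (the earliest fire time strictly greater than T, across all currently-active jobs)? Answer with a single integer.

Answer: 282

Derivation:
Op 1: register job_C */11 -> active={job_C:*/11}
Op 2: unregister job_C -> active={}
Op 3: register job_A */18 -> active={job_A:*/18}
Op 4: register job_A */17 -> active={job_A:*/17}
Op 5: register job_A */18 -> active={job_A:*/18}
Op 6: register job_C */8 -> active={job_A:*/18, job_C:*/8}
Op 7: unregister job_C -> active={job_A:*/18}
Op 8: register job_B */2 -> active={job_A:*/18, job_B:*/2}
Op 9: register job_A */2 -> active={job_A:*/2, job_B:*/2}
Op 10: register job_C */13 -> active={job_A:*/2, job_B:*/2, job_C:*/13}
Op 11: unregister job_C -> active={job_A:*/2, job_B:*/2}
Op 12: register job_B */10 -> active={job_A:*/2, job_B:*/10}
  job_A: interval 2, next fire after T=280 is 282
  job_B: interval 10, next fire after T=280 is 290
Earliest fire time = 282 (job job_A)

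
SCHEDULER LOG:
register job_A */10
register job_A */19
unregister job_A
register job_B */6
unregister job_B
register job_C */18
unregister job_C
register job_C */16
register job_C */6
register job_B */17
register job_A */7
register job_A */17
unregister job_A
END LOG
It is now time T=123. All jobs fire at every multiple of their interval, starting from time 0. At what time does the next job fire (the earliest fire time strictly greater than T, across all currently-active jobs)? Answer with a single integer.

Op 1: register job_A */10 -> active={job_A:*/10}
Op 2: register job_A */19 -> active={job_A:*/19}
Op 3: unregister job_A -> active={}
Op 4: register job_B */6 -> active={job_B:*/6}
Op 5: unregister job_B -> active={}
Op 6: register job_C */18 -> active={job_C:*/18}
Op 7: unregister job_C -> active={}
Op 8: register job_C */16 -> active={job_C:*/16}
Op 9: register job_C */6 -> active={job_C:*/6}
Op 10: register job_B */17 -> active={job_B:*/17, job_C:*/6}
Op 11: register job_A */7 -> active={job_A:*/7, job_B:*/17, job_C:*/6}
Op 12: register job_A */17 -> active={job_A:*/17, job_B:*/17, job_C:*/6}
Op 13: unregister job_A -> active={job_B:*/17, job_C:*/6}
  job_B: interval 17, next fire after T=123 is 136
  job_C: interval 6, next fire after T=123 is 126
Earliest fire time = 126 (job job_C)

Answer: 126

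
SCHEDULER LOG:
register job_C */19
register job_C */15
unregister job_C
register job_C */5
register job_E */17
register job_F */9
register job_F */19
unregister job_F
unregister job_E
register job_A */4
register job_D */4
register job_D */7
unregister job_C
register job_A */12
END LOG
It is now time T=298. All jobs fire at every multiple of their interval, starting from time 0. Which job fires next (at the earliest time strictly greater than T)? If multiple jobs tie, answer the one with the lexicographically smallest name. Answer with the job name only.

Answer: job_A

Derivation:
Op 1: register job_C */19 -> active={job_C:*/19}
Op 2: register job_C */15 -> active={job_C:*/15}
Op 3: unregister job_C -> active={}
Op 4: register job_C */5 -> active={job_C:*/5}
Op 5: register job_E */17 -> active={job_C:*/5, job_E:*/17}
Op 6: register job_F */9 -> active={job_C:*/5, job_E:*/17, job_F:*/9}
Op 7: register job_F */19 -> active={job_C:*/5, job_E:*/17, job_F:*/19}
Op 8: unregister job_F -> active={job_C:*/5, job_E:*/17}
Op 9: unregister job_E -> active={job_C:*/5}
Op 10: register job_A */4 -> active={job_A:*/4, job_C:*/5}
Op 11: register job_D */4 -> active={job_A:*/4, job_C:*/5, job_D:*/4}
Op 12: register job_D */7 -> active={job_A:*/4, job_C:*/5, job_D:*/7}
Op 13: unregister job_C -> active={job_A:*/4, job_D:*/7}
Op 14: register job_A */12 -> active={job_A:*/12, job_D:*/7}
  job_A: interval 12, next fire after T=298 is 300
  job_D: interval 7, next fire after T=298 is 301
Earliest = 300, winner (lex tiebreak) = job_A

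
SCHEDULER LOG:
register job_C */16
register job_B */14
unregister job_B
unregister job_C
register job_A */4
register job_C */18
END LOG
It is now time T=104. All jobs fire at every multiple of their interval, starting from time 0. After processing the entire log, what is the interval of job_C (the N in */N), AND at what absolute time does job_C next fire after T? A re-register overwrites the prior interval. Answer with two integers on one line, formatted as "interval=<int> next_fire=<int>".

Answer: interval=18 next_fire=108

Derivation:
Op 1: register job_C */16 -> active={job_C:*/16}
Op 2: register job_B */14 -> active={job_B:*/14, job_C:*/16}
Op 3: unregister job_B -> active={job_C:*/16}
Op 4: unregister job_C -> active={}
Op 5: register job_A */4 -> active={job_A:*/4}
Op 6: register job_C */18 -> active={job_A:*/4, job_C:*/18}
Final interval of job_C = 18
Next fire of job_C after T=104: (104//18+1)*18 = 108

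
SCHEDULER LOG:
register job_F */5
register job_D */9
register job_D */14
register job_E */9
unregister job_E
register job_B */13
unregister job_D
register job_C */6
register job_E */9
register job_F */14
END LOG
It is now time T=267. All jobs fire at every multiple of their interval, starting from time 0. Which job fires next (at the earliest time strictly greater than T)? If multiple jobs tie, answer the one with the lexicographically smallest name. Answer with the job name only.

Op 1: register job_F */5 -> active={job_F:*/5}
Op 2: register job_D */9 -> active={job_D:*/9, job_F:*/5}
Op 3: register job_D */14 -> active={job_D:*/14, job_F:*/5}
Op 4: register job_E */9 -> active={job_D:*/14, job_E:*/9, job_F:*/5}
Op 5: unregister job_E -> active={job_D:*/14, job_F:*/5}
Op 6: register job_B */13 -> active={job_B:*/13, job_D:*/14, job_F:*/5}
Op 7: unregister job_D -> active={job_B:*/13, job_F:*/5}
Op 8: register job_C */6 -> active={job_B:*/13, job_C:*/6, job_F:*/5}
Op 9: register job_E */9 -> active={job_B:*/13, job_C:*/6, job_E:*/9, job_F:*/5}
Op 10: register job_F */14 -> active={job_B:*/13, job_C:*/6, job_E:*/9, job_F:*/14}
  job_B: interval 13, next fire after T=267 is 273
  job_C: interval 6, next fire after T=267 is 270
  job_E: interval 9, next fire after T=267 is 270
  job_F: interval 14, next fire after T=267 is 280
Earliest = 270, winner (lex tiebreak) = job_C

Answer: job_C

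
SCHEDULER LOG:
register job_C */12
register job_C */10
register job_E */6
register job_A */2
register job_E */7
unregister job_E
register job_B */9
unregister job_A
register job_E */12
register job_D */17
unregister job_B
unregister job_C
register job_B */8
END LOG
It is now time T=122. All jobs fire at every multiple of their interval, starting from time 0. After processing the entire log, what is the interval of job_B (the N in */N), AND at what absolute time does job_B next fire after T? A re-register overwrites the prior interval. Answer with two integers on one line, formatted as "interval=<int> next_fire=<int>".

Answer: interval=8 next_fire=128

Derivation:
Op 1: register job_C */12 -> active={job_C:*/12}
Op 2: register job_C */10 -> active={job_C:*/10}
Op 3: register job_E */6 -> active={job_C:*/10, job_E:*/6}
Op 4: register job_A */2 -> active={job_A:*/2, job_C:*/10, job_E:*/6}
Op 5: register job_E */7 -> active={job_A:*/2, job_C:*/10, job_E:*/7}
Op 6: unregister job_E -> active={job_A:*/2, job_C:*/10}
Op 7: register job_B */9 -> active={job_A:*/2, job_B:*/9, job_C:*/10}
Op 8: unregister job_A -> active={job_B:*/9, job_C:*/10}
Op 9: register job_E */12 -> active={job_B:*/9, job_C:*/10, job_E:*/12}
Op 10: register job_D */17 -> active={job_B:*/9, job_C:*/10, job_D:*/17, job_E:*/12}
Op 11: unregister job_B -> active={job_C:*/10, job_D:*/17, job_E:*/12}
Op 12: unregister job_C -> active={job_D:*/17, job_E:*/12}
Op 13: register job_B */8 -> active={job_B:*/8, job_D:*/17, job_E:*/12}
Final interval of job_B = 8
Next fire of job_B after T=122: (122//8+1)*8 = 128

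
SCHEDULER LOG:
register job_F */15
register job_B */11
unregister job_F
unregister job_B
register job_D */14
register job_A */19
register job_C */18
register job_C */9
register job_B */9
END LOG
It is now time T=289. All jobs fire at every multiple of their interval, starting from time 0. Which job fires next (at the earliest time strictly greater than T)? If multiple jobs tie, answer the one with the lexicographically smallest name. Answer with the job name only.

Answer: job_D

Derivation:
Op 1: register job_F */15 -> active={job_F:*/15}
Op 2: register job_B */11 -> active={job_B:*/11, job_F:*/15}
Op 3: unregister job_F -> active={job_B:*/11}
Op 4: unregister job_B -> active={}
Op 5: register job_D */14 -> active={job_D:*/14}
Op 6: register job_A */19 -> active={job_A:*/19, job_D:*/14}
Op 7: register job_C */18 -> active={job_A:*/19, job_C:*/18, job_D:*/14}
Op 8: register job_C */9 -> active={job_A:*/19, job_C:*/9, job_D:*/14}
Op 9: register job_B */9 -> active={job_A:*/19, job_B:*/9, job_C:*/9, job_D:*/14}
  job_A: interval 19, next fire after T=289 is 304
  job_B: interval 9, next fire after T=289 is 297
  job_C: interval 9, next fire after T=289 is 297
  job_D: interval 14, next fire after T=289 is 294
Earliest = 294, winner (lex tiebreak) = job_D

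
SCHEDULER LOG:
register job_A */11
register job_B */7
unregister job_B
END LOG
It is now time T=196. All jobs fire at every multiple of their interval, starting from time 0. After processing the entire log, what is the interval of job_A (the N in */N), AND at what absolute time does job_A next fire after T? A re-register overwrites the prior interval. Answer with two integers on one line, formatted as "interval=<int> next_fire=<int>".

Op 1: register job_A */11 -> active={job_A:*/11}
Op 2: register job_B */7 -> active={job_A:*/11, job_B:*/7}
Op 3: unregister job_B -> active={job_A:*/11}
Final interval of job_A = 11
Next fire of job_A after T=196: (196//11+1)*11 = 198

Answer: interval=11 next_fire=198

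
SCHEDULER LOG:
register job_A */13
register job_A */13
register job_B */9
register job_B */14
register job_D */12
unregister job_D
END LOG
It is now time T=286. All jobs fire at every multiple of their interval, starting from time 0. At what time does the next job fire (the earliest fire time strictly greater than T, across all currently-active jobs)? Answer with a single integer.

Op 1: register job_A */13 -> active={job_A:*/13}
Op 2: register job_A */13 -> active={job_A:*/13}
Op 3: register job_B */9 -> active={job_A:*/13, job_B:*/9}
Op 4: register job_B */14 -> active={job_A:*/13, job_B:*/14}
Op 5: register job_D */12 -> active={job_A:*/13, job_B:*/14, job_D:*/12}
Op 6: unregister job_D -> active={job_A:*/13, job_B:*/14}
  job_A: interval 13, next fire after T=286 is 299
  job_B: interval 14, next fire after T=286 is 294
Earliest fire time = 294 (job job_B)

Answer: 294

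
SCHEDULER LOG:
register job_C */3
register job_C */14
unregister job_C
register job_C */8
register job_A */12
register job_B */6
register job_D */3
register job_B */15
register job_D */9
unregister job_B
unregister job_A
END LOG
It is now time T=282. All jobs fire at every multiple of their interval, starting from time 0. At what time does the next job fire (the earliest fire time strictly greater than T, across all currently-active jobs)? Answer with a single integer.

Answer: 288

Derivation:
Op 1: register job_C */3 -> active={job_C:*/3}
Op 2: register job_C */14 -> active={job_C:*/14}
Op 3: unregister job_C -> active={}
Op 4: register job_C */8 -> active={job_C:*/8}
Op 5: register job_A */12 -> active={job_A:*/12, job_C:*/8}
Op 6: register job_B */6 -> active={job_A:*/12, job_B:*/6, job_C:*/8}
Op 7: register job_D */3 -> active={job_A:*/12, job_B:*/6, job_C:*/8, job_D:*/3}
Op 8: register job_B */15 -> active={job_A:*/12, job_B:*/15, job_C:*/8, job_D:*/3}
Op 9: register job_D */9 -> active={job_A:*/12, job_B:*/15, job_C:*/8, job_D:*/9}
Op 10: unregister job_B -> active={job_A:*/12, job_C:*/8, job_D:*/9}
Op 11: unregister job_A -> active={job_C:*/8, job_D:*/9}
  job_C: interval 8, next fire after T=282 is 288
  job_D: interval 9, next fire after T=282 is 288
Earliest fire time = 288 (job job_C)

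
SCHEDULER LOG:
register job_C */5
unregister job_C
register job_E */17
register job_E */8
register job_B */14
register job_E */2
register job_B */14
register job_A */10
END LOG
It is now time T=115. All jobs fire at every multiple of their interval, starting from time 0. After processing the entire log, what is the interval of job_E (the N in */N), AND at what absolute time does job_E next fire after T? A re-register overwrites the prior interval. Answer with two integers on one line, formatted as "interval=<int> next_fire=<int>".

Op 1: register job_C */5 -> active={job_C:*/5}
Op 2: unregister job_C -> active={}
Op 3: register job_E */17 -> active={job_E:*/17}
Op 4: register job_E */8 -> active={job_E:*/8}
Op 5: register job_B */14 -> active={job_B:*/14, job_E:*/8}
Op 6: register job_E */2 -> active={job_B:*/14, job_E:*/2}
Op 7: register job_B */14 -> active={job_B:*/14, job_E:*/2}
Op 8: register job_A */10 -> active={job_A:*/10, job_B:*/14, job_E:*/2}
Final interval of job_E = 2
Next fire of job_E after T=115: (115//2+1)*2 = 116

Answer: interval=2 next_fire=116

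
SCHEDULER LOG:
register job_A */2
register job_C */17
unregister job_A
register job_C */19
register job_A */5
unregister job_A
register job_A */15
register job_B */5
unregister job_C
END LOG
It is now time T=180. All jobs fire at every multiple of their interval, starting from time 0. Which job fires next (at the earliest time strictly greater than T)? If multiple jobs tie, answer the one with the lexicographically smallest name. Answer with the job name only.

Answer: job_B

Derivation:
Op 1: register job_A */2 -> active={job_A:*/2}
Op 2: register job_C */17 -> active={job_A:*/2, job_C:*/17}
Op 3: unregister job_A -> active={job_C:*/17}
Op 4: register job_C */19 -> active={job_C:*/19}
Op 5: register job_A */5 -> active={job_A:*/5, job_C:*/19}
Op 6: unregister job_A -> active={job_C:*/19}
Op 7: register job_A */15 -> active={job_A:*/15, job_C:*/19}
Op 8: register job_B */5 -> active={job_A:*/15, job_B:*/5, job_C:*/19}
Op 9: unregister job_C -> active={job_A:*/15, job_B:*/5}
  job_A: interval 15, next fire after T=180 is 195
  job_B: interval 5, next fire after T=180 is 185
Earliest = 185, winner (lex tiebreak) = job_B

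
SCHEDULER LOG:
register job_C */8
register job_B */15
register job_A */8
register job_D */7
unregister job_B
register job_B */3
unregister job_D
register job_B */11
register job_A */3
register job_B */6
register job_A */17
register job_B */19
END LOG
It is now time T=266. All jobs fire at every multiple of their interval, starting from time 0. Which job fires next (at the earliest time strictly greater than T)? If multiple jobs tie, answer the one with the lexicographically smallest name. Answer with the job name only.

Answer: job_A

Derivation:
Op 1: register job_C */8 -> active={job_C:*/8}
Op 2: register job_B */15 -> active={job_B:*/15, job_C:*/8}
Op 3: register job_A */8 -> active={job_A:*/8, job_B:*/15, job_C:*/8}
Op 4: register job_D */7 -> active={job_A:*/8, job_B:*/15, job_C:*/8, job_D:*/7}
Op 5: unregister job_B -> active={job_A:*/8, job_C:*/8, job_D:*/7}
Op 6: register job_B */3 -> active={job_A:*/8, job_B:*/3, job_C:*/8, job_D:*/7}
Op 7: unregister job_D -> active={job_A:*/8, job_B:*/3, job_C:*/8}
Op 8: register job_B */11 -> active={job_A:*/8, job_B:*/11, job_C:*/8}
Op 9: register job_A */3 -> active={job_A:*/3, job_B:*/11, job_C:*/8}
Op 10: register job_B */6 -> active={job_A:*/3, job_B:*/6, job_C:*/8}
Op 11: register job_A */17 -> active={job_A:*/17, job_B:*/6, job_C:*/8}
Op 12: register job_B */19 -> active={job_A:*/17, job_B:*/19, job_C:*/8}
  job_A: interval 17, next fire after T=266 is 272
  job_B: interval 19, next fire after T=266 is 285
  job_C: interval 8, next fire after T=266 is 272
Earliest = 272, winner (lex tiebreak) = job_A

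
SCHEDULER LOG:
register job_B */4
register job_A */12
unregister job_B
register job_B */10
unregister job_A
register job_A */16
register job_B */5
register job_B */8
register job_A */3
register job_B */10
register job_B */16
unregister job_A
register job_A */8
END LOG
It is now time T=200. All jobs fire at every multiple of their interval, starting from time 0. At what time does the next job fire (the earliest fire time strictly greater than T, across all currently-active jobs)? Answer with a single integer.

Answer: 208

Derivation:
Op 1: register job_B */4 -> active={job_B:*/4}
Op 2: register job_A */12 -> active={job_A:*/12, job_B:*/4}
Op 3: unregister job_B -> active={job_A:*/12}
Op 4: register job_B */10 -> active={job_A:*/12, job_B:*/10}
Op 5: unregister job_A -> active={job_B:*/10}
Op 6: register job_A */16 -> active={job_A:*/16, job_B:*/10}
Op 7: register job_B */5 -> active={job_A:*/16, job_B:*/5}
Op 8: register job_B */8 -> active={job_A:*/16, job_B:*/8}
Op 9: register job_A */3 -> active={job_A:*/3, job_B:*/8}
Op 10: register job_B */10 -> active={job_A:*/3, job_B:*/10}
Op 11: register job_B */16 -> active={job_A:*/3, job_B:*/16}
Op 12: unregister job_A -> active={job_B:*/16}
Op 13: register job_A */8 -> active={job_A:*/8, job_B:*/16}
  job_A: interval 8, next fire after T=200 is 208
  job_B: interval 16, next fire after T=200 is 208
Earliest fire time = 208 (job job_A)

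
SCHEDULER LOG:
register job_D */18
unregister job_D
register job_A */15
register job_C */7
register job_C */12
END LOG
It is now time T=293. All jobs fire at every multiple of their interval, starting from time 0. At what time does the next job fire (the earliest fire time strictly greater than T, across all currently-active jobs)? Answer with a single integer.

Op 1: register job_D */18 -> active={job_D:*/18}
Op 2: unregister job_D -> active={}
Op 3: register job_A */15 -> active={job_A:*/15}
Op 4: register job_C */7 -> active={job_A:*/15, job_C:*/7}
Op 5: register job_C */12 -> active={job_A:*/15, job_C:*/12}
  job_A: interval 15, next fire after T=293 is 300
  job_C: interval 12, next fire after T=293 is 300
Earliest fire time = 300 (job job_A)

Answer: 300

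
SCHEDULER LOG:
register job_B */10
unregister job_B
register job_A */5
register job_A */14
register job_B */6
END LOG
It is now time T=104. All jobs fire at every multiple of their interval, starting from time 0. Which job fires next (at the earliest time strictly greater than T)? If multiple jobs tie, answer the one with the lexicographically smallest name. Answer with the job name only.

Answer: job_B

Derivation:
Op 1: register job_B */10 -> active={job_B:*/10}
Op 2: unregister job_B -> active={}
Op 3: register job_A */5 -> active={job_A:*/5}
Op 4: register job_A */14 -> active={job_A:*/14}
Op 5: register job_B */6 -> active={job_A:*/14, job_B:*/6}
  job_A: interval 14, next fire after T=104 is 112
  job_B: interval 6, next fire after T=104 is 108
Earliest = 108, winner (lex tiebreak) = job_B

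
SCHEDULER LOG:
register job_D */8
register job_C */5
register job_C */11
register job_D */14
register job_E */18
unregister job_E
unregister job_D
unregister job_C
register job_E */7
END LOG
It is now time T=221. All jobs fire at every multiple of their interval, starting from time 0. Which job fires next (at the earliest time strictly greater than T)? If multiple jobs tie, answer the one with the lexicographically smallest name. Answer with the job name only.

Op 1: register job_D */8 -> active={job_D:*/8}
Op 2: register job_C */5 -> active={job_C:*/5, job_D:*/8}
Op 3: register job_C */11 -> active={job_C:*/11, job_D:*/8}
Op 4: register job_D */14 -> active={job_C:*/11, job_D:*/14}
Op 5: register job_E */18 -> active={job_C:*/11, job_D:*/14, job_E:*/18}
Op 6: unregister job_E -> active={job_C:*/11, job_D:*/14}
Op 7: unregister job_D -> active={job_C:*/11}
Op 8: unregister job_C -> active={}
Op 9: register job_E */7 -> active={job_E:*/7}
  job_E: interval 7, next fire after T=221 is 224
Earliest = 224, winner (lex tiebreak) = job_E

Answer: job_E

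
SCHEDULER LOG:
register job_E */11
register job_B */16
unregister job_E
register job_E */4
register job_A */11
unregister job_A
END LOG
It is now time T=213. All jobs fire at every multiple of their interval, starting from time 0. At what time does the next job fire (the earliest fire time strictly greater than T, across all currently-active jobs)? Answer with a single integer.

Answer: 216

Derivation:
Op 1: register job_E */11 -> active={job_E:*/11}
Op 2: register job_B */16 -> active={job_B:*/16, job_E:*/11}
Op 3: unregister job_E -> active={job_B:*/16}
Op 4: register job_E */4 -> active={job_B:*/16, job_E:*/4}
Op 5: register job_A */11 -> active={job_A:*/11, job_B:*/16, job_E:*/4}
Op 6: unregister job_A -> active={job_B:*/16, job_E:*/4}
  job_B: interval 16, next fire after T=213 is 224
  job_E: interval 4, next fire after T=213 is 216
Earliest fire time = 216 (job job_E)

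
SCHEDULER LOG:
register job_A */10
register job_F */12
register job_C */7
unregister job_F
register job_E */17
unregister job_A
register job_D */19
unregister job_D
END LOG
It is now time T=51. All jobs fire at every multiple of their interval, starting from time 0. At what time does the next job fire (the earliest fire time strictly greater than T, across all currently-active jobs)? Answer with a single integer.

Answer: 56

Derivation:
Op 1: register job_A */10 -> active={job_A:*/10}
Op 2: register job_F */12 -> active={job_A:*/10, job_F:*/12}
Op 3: register job_C */7 -> active={job_A:*/10, job_C:*/7, job_F:*/12}
Op 4: unregister job_F -> active={job_A:*/10, job_C:*/7}
Op 5: register job_E */17 -> active={job_A:*/10, job_C:*/7, job_E:*/17}
Op 6: unregister job_A -> active={job_C:*/7, job_E:*/17}
Op 7: register job_D */19 -> active={job_C:*/7, job_D:*/19, job_E:*/17}
Op 8: unregister job_D -> active={job_C:*/7, job_E:*/17}
  job_C: interval 7, next fire after T=51 is 56
  job_E: interval 17, next fire after T=51 is 68
Earliest fire time = 56 (job job_C)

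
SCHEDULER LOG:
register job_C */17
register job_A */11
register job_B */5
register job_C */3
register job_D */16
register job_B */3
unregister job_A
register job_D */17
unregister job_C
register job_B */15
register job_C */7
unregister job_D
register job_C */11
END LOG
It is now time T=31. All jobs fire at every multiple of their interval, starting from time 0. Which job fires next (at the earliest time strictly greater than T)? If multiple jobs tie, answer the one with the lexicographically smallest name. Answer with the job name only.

Op 1: register job_C */17 -> active={job_C:*/17}
Op 2: register job_A */11 -> active={job_A:*/11, job_C:*/17}
Op 3: register job_B */5 -> active={job_A:*/11, job_B:*/5, job_C:*/17}
Op 4: register job_C */3 -> active={job_A:*/11, job_B:*/5, job_C:*/3}
Op 5: register job_D */16 -> active={job_A:*/11, job_B:*/5, job_C:*/3, job_D:*/16}
Op 6: register job_B */3 -> active={job_A:*/11, job_B:*/3, job_C:*/3, job_D:*/16}
Op 7: unregister job_A -> active={job_B:*/3, job_C:*/3, job_D:*/16}
Op 8: register job_D */17 -> active={job_B:*/3, job_C:*/3, job_D:*/17}
Op 9: unregister job_C -> active={job_B:*/3, job_D:*/17}
Op 10: register job_B */15 -> active={job_B:*/15, job_D:*/17}
Op 11: register job_C */7 -> active={job_B:*/15, job_C:*/7, job_D:*/17}
Op 12: unregister job_D -> active={job_B:*/15, job_C:*/7}
Op 13: register job_C */11 -> active={job_B:*/15, job_C:*/11}
  job_B: interval 15, next fire after T=31 is 45
  job_C: interval 11, next fire after T=31 is 33
Earliest = 33, winner (lex tiebreak) = job_C

Answer: job_C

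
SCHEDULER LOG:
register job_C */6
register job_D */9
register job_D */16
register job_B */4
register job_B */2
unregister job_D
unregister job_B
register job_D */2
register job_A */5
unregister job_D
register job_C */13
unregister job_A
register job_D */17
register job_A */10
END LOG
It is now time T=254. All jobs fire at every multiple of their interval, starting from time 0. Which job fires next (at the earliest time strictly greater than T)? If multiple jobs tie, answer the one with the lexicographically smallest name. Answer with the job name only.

Answer: job_D

Derivation:
Op 1: register job_C */6 -> active={job_C:*/6}
Op 2: register job_D */9 -> active={job_C:*/6, job_D:*/9}
Op 3: register job_D */16 -> active={job_C:*/6, job_D:*/16}
Op 4: register job_B */4 -> active={job_B:*/4, job_C:*/6, job_D:*/16}
Op 5: register job_B */2 -> active={job_B:*/2, job_C:*/6, job_D:*/16}
Op 6: unregister job_D -> active={job_B:*/2, job_C:*/6}
Op 7: unregister job_B -> active={job_C:*/6}
Op 8: register job_D */2 -> active={job_C:*/6, job_D:*/2}
Op 9: register job_A */5 -> active={job_A:*/5, job_C:*/6, job_D:*/2}
Op 10: unregister job_D -> active={job_A:*/5, job_C:*/6}
Op 11: register job_C */13 -> active={job_A:*/5, job_C:*/13}
Op 12: unregister job_A -> active={job_C:*/13}
Op 13: register job_D */17 -> active={job_C:*/13, job_D:*/17}
Op 14: register job_A */10 -> active={job_A:*/10, job_C:*/13, job_D:*/17}
  job_A: interval 10, next fire after T=254 is 260
  job_C: interval 13, next fire after T=254 is 260
  job_D: interval 17, next fire after T=254 is 255
Earliest = 255, winner (lex tiebreak) = job_D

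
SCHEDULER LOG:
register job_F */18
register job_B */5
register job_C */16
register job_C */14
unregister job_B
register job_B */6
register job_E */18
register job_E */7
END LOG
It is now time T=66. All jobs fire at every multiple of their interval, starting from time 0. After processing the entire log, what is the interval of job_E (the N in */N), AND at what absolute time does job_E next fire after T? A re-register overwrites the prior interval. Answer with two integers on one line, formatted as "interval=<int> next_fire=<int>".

Answer: interval=7 next_fire=70

Derivation:
Op 1: register job_F */18 -> active={job_F:*/18}
Op 2: register job_B */5 -> active={job_B:*/5, job_F:*/18}
Op 3: register job_C */16 -> active={job_B:*/5, job_C:*/16, job_F:*/18}
Op 4: register job_C */14 -> active={job_B:*/5, job_C:*/14, job_F:*/18}
Op 5: unregister job_B -> active={job_C:*/14, job_F:*/18}
Op 6: register job_B */6 -> active={job_B:*/6, job_C:*/14, job_F:*/18}
Op 7: register job_E */18 -> active={job_B:*/6, job_C:*/14, job_E:*/18, job_F:*/18}
Op 8: register job_E */7 -> active={job_B:*/6, job_C:*/14, job_E:*/7, job_F:*/18}
Final interval of job_E = 7
Next fire of job_E after T=66: (66//7+1)*7 = 70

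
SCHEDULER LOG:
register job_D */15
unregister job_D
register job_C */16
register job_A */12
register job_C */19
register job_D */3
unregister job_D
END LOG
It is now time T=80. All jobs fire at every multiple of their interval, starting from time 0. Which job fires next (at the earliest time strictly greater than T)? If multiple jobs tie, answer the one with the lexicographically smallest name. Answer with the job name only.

Op 1: register job_D */15 -> active={job_D:*/15}
Op 2: unregister job_D -> active={}
Op 3: register job_C */16 -> active={job_C:*/16}
Op 4: register job_A */12 -> active={job_A:*/12, job_C:*/16}
Op 5: register job_C */19 -> active={job_A:*/12, job_C:*/19}
Op 6: register job_D */3 -> active={job_A:*/12, job_C:*/19, job_D:*/3}
Op 7: unregister job_D -> active={job_A:*/12, job_C:*/19}
  job_A: interval 12, next fire after T=80 is 84
  job_C: interval 19, next fire after T=80 is 95
Earliest = 84, winner (lex tiebreak) = job_A

Answer: job_A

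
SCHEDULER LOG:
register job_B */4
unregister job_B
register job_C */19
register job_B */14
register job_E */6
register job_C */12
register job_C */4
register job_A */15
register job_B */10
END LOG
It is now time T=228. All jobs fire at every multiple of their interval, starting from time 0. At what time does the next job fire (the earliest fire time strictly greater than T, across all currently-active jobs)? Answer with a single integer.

Answer: 230

Derivation:
Op 1: register job_B */4 -> active={job_B:*/4}
Op 2: unregister job_B -> active={}
Op 3: register job_C */19 -> active={job_C:*/19}
Op 4: register job_B */14 -> active={job_B:*/14, job_C:*/19}
Op 5: register job_E */6 -> active={job_B:*/14, job_C:*/19, job_E:*/6}
Op 6: register job_C */12 -> active={job_B:*/14, job_C:*/12, job_E:*/6}
Op 7: register job_C */4 -> active={job_B:*/14, job_C:*/4, job_E:*/6}
Op 8: register job_A */15 -> active={job_A:*/15, job_B:*/14, job_C:*/4, job_E:*/6}
Op 9: register job_B */10 -> active={job_A:*/15, job_B:*/10, job_C:*/4, job_E:*/6}
  job_A: interval 15, next fire after T=228 is 240
  job_B: interval 10, next fire after T=228 is 230
  job_C: interval 4, next fire after T=228 is 232
  job_E: interval 6, next fire after T=228 is 234
Earliest fire time = 230 (job job_B)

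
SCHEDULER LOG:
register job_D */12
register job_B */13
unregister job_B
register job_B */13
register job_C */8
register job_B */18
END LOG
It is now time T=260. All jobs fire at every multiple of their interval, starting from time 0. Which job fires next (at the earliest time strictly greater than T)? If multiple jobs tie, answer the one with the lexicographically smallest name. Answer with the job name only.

Answer: job_C

Derivation:
Op 1: register job_D */12 -> active={job_D:*/12}
Op 2: register job_B */13 -> active={job_B:*/13, job_D:*/12}
Op 3: unregister job_B -> active={job_D:*/12}
Op 4: register job_B */13 -> active={job_B:*/13, job_D:*/12}
Op 5: register job_C */8 -> active={job_B:*/13, job_C:*/8, job_D:*/12}
Op 6: register job_B */18 -> active={job_B:*/18, job_C:*/8, job_D:*/12}
  job_B: interval 18, next fire after T=260 is 270
  job_C: interval 8, next fire after T=260 is 264
  job_D: interval 12, next fire after T=260 is 264
Earliest = 264, winner (lex tiebreak) = job_C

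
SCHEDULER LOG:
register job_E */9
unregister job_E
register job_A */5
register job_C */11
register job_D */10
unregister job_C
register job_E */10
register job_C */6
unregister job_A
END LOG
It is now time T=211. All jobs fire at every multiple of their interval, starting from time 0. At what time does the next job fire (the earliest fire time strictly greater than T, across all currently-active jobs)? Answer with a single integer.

Answer: 216

Derivation:
Op 1: register job_E */9 -> active={job_E:*/9}
Op 2: unregister job_E -> active={}
Op 3: register job_A */5 -> active={job_A:*/5}
Op 4: register job_C */11 -> active={job_A:*/5, job_C:*/11}
Op 5: register job_D */10 -> active={job_A:*/5, job_C:*/11, job_D:*/10}
Op 6: unregister job_C -> active={job_A:*/5, job_D:*/10}
Op 7: register job_E */10 -> active={job_A:*/5, job_D:*/10, job_E:*/10}
Op 8: register job_C */6 -> active={job_A:*/5, job_C:*/6, job_D:*/10, job_E:*/10}
Op 9: unregister job_A -> active={job_C:*/6, job_D:*/10, job_E:*/10}
  job_C: interval 6, next fire after T=211 is 216
  job_D: interval 10, next fire after T=211 is 220
  job_E: interval 10, next fire after T=211 is 220
Earliest fire time = 216 (job job_C)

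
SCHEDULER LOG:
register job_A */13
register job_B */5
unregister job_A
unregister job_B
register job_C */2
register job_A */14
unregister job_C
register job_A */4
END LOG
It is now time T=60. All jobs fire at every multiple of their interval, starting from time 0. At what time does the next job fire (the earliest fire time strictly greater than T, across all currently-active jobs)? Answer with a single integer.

Op 1: register job_A */13 -> active={job_A:*/13}
Op 2: register job_B */5 -> active={job_A:*/13, job_B:*/5}
Op 3: unregister job_A -> active={job_B:*/5}
Op 4: unregister job_B -> active={}
Op 5: register job_C */2 -> active={job_C:*/2}
Op 6: register job_A */14 -> active={job_A:*/14, job_C:*/2}
Op 7: unregister job_C -> active={job_A:*/14}
Op 8: register job_A */4 -> active={job_A:*/4}
  job_A: interval 4, next fire after T=60 is 64
Earliest fire time = 64 (job job_A)

Answer: 64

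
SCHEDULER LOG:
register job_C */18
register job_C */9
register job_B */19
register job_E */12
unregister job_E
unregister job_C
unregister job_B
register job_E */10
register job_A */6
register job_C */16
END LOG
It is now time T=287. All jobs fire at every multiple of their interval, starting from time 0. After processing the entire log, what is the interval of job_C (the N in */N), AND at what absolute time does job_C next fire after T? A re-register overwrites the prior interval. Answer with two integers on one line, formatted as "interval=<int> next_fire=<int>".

Op 1: register job_C */18 -> active={job_C:*/18}
Op 2: register job_C */9 -> active={job_C:*/9}
Op 3: register job_B */19 -> active={job_B:*/19, job_C:*/9}
Op 4: register job_E */12 -> active={job_B:*/19, job_C:*/9, job_E:*/12}
Op 5: unregister job_E -> active={job_B:*/19, job_C:*/9}
Op 6: unregister job_C -> active={job_B:*/19}
Op 7: unregister job_B -> active={}
Op 8: register job_E */10 -> active={job_E:*/10}
Op 9: register job_A */6 -> active={job_A:*/6, job_E:*/10}
Op 10: register job_C */16 -> active={job_A:*/6, job_C:*/16, job_E:*/10}
Final interval of job_C = 16
Next fire of job_C after T=287: (287//16+1)*16 = 288

Answer: interval=16 next_fire=288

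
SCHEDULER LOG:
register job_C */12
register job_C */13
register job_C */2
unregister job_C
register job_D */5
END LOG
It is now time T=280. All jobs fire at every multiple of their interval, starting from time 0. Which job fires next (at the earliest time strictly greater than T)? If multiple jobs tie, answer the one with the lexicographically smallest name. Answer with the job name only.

Answer: job_D

Derivation:
Op 1: register job_C */12 -> active={job_C:*/12}
Op 2: register job_C */13 -> active={job_C:*/13}
Op 3: register job_C */2 -> active={job_C:*/2}
Op 4: unregister job_C -> active={}
Op 5: register job_D */5 -> active={job_D:*/5}
  job_D: interval 5, next fire after T=280 is 285
Earliest = 285, winner (lex tiebreak) = job_D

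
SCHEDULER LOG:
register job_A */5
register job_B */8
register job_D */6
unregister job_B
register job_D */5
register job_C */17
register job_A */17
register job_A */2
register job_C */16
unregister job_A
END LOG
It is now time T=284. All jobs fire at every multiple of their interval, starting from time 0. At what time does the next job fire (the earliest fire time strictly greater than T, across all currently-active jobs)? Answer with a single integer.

Answer: 285

Derivation:
Op 1: register job_A */5 -> active={job_A:*/5}
Op 2: register job_B */8 -> active={job_A:*/5, job_B:*/8}
Op 3: register job_D */6 -> active={job_A:*/5, job_B:*/8, job_D:*/6}
Op 4: unregister job_B -> active={job_A:*/5, job_D:*/6}
Op 5: register job_D */5 -> active={job_A:*/5, job_D:*/5}
Op 6: register job_C */17 -> active={job_A:*/5, job_C:*/17, job_D:*/5}
Op 7: register job_A */17 -> active={job_A:*/17, job_C:*/17, job_D:*/5}
Op 8: register job_A */2 -> active={job_A:*/2, job_C:*/17, job_D:*/5}
Op 9: register job_C */16 -> active={job_A:*/2, job_C:*/16, job_D:*/5}
Op 10: unregister job_A -> active={job_C:*/16, job_D:*/5}
  job_C: interval 16, next fire after T=284 is 288
  job_D: interval 5, next fire after T=284 is 285
Earliest fire time = 285 (job job_D)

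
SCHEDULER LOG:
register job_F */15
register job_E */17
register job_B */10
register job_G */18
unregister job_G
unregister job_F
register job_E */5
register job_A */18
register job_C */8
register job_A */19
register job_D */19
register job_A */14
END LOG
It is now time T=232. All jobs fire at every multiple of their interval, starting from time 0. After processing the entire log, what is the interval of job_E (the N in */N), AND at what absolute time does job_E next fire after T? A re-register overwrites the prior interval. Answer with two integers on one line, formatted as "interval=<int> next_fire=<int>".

Answer: interval=5 next_fire=235

Derivation:
Op 1: register job_F */15 -> active={job_F:*/15}
Op 2: register job_E */17 -> active={job_E:*/17, job_F:*/15}
Op 3: register job_B */10 -> active={job_B:*/10, job_E:*/17, job_F:*/15}
Op 4: register job_G */18 -> active={job_B:*/10, job_E:*/17, job_F:*/15, job_G:*/18}
Op 5: unregister job_G -> active={job_B:*/10, job_E:*/17, job_F:*/15}
Op 6: unregister job_F -> active={job_B:*/10, job_E:*/17}
Op 7: register job_E */5 -> active={job_B:*/10, job_E:*/5}
Op 8: register job_A */18 -> active={job_A:*/18, job_B:*/10, job_E:*/5}
Op 9: register job_C */8 -> active={job_A:*/18, job_B:*/10, job_C:*/8, job_E:*/5}
Op 10: register job_A */19 -> active={job_A:*/19, job_B:*/10, job_C:*/8, job_E:*/5}
Op 11: register job_D */19 -> active={job_A:*/19, job_B:*/10, job_C:*/8, job_D:*/19, job_E:*/5}
Op 12: register job_A */14 -> active={job_A:*/14, job_B:*/10, job_C:*/8, job_D:*/19, job_E:*/5}
Final interval of job_E = 5
Next fire of job_E after T=232: (232//5+1)*5 = 235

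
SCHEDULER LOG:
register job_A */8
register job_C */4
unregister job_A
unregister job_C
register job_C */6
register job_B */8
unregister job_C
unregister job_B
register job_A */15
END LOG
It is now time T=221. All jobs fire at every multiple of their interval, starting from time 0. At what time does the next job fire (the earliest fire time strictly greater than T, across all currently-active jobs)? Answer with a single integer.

Op 1: register job_A */8 -> active={job_A:*/8}
Op 2: register job_C */4 -> active={job_A:*/8, job_C:*/4}
Op 3: unregister job_A -> active={job_C:*/4}
Op 4: unregister job_C -> active={}
Op 5: register job_C */6 -> active={job_C:*/6}
Op 6: register job_B */8 -> active={job_B:*/8, job_C:*/6}
Op 7: unregister job_C -> active={job_B:*/8}
Op 8: unregister job_B -> active={}
Op 9: register job_A */15 -> active={job_A:*/15}
  job_A: interval 15, next fire after T=221 is 225
Earliest fire time = 225 (job job_A)

Answer: 225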